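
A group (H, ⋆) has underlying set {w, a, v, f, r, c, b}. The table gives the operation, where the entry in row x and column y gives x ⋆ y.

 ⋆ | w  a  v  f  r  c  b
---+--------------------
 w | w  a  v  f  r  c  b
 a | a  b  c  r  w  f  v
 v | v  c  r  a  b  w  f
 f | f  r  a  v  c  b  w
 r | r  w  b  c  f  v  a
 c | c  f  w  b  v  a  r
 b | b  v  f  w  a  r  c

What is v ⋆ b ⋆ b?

v ⋆ b = f
f ⋆ b = w

w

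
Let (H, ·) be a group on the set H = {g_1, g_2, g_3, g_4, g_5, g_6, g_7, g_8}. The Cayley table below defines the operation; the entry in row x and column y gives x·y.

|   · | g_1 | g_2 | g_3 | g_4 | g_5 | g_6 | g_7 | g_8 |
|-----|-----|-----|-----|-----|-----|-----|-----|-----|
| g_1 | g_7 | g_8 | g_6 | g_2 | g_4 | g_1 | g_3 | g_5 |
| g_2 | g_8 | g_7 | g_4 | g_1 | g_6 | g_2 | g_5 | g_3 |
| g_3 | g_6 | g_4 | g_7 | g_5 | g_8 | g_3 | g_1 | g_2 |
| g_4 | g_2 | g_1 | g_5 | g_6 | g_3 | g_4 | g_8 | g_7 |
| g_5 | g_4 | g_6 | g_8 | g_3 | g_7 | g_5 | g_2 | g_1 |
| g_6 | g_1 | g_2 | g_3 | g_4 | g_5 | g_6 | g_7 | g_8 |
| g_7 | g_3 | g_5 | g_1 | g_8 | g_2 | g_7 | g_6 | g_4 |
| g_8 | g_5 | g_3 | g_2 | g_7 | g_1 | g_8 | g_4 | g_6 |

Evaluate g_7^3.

g_7^1 = g_7
g_7^2 = g_7·g_7 = g_6
g_7^3 = g_6·g_7 = g_7

g_7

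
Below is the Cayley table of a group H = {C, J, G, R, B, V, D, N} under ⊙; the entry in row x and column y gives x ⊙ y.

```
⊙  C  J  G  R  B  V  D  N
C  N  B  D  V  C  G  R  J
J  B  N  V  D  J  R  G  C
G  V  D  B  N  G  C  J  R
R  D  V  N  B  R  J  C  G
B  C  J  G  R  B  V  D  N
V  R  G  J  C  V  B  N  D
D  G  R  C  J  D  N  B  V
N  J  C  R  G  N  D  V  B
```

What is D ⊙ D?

Read row D, column D: D ⊙ D = B.

B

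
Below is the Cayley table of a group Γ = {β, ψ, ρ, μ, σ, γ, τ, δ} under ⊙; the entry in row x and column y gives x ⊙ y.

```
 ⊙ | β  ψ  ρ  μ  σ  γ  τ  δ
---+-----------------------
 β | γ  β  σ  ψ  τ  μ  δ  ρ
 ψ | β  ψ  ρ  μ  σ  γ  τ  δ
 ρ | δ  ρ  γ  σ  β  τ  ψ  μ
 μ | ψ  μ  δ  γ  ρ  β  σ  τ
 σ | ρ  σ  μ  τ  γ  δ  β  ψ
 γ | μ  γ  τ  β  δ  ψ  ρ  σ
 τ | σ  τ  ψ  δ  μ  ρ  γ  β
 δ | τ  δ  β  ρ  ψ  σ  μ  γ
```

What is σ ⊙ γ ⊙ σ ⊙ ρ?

σ ⊙ γ = δ
δ ⊙ σ = ψ
ψ ⊙ ρ = ρ
(Structurally, Γ here is isomorphic to the quaternion group Q_8.)

ρ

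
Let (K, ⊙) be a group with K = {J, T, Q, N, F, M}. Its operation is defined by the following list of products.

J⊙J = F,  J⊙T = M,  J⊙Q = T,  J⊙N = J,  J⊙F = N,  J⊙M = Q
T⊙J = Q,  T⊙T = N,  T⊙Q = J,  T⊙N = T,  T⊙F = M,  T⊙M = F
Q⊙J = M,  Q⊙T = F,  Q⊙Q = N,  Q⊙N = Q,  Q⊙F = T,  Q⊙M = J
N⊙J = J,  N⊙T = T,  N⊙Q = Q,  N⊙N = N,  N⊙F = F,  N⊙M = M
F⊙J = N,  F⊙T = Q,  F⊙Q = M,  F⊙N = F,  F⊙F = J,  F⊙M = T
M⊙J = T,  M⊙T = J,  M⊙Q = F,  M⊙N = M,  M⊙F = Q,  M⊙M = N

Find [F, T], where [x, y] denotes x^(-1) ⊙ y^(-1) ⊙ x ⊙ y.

Identity is N; from the table F^(-1) = J and T^(-1) = T.
J ⊙ T = M
M ⊙ F = Q
Q ⊙ T = F

F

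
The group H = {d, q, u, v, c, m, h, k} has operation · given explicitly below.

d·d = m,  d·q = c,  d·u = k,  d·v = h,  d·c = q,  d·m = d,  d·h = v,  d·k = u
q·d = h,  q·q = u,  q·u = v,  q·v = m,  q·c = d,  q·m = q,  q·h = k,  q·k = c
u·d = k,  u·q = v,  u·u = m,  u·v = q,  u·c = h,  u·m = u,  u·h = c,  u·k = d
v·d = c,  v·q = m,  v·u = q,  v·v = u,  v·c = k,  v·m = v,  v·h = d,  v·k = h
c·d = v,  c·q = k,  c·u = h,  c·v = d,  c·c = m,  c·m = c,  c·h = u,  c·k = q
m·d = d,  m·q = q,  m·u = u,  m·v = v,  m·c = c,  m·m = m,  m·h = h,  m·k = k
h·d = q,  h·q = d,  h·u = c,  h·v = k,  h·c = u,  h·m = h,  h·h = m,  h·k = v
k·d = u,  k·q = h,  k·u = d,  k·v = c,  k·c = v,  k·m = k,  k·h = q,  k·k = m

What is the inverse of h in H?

h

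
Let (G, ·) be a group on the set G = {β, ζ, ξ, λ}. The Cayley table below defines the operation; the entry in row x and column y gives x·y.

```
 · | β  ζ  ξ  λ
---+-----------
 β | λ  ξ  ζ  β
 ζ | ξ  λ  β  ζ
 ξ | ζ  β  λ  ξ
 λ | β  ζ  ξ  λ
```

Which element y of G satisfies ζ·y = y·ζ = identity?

First locate the identity: row λ matches the header, so λ is the identity.
Scan row ζ for λ: ζ·ζ = λ. Hence ζ^(-1) = ζ.

ζ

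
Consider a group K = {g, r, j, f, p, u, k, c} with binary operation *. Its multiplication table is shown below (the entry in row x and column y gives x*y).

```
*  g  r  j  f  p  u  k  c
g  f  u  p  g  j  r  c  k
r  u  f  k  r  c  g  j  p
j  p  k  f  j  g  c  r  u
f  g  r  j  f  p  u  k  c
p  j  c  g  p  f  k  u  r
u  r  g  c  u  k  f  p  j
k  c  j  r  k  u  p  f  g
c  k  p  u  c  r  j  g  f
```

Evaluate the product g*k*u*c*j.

g*k = c
c*u = j
j*c = u
u*j = c

c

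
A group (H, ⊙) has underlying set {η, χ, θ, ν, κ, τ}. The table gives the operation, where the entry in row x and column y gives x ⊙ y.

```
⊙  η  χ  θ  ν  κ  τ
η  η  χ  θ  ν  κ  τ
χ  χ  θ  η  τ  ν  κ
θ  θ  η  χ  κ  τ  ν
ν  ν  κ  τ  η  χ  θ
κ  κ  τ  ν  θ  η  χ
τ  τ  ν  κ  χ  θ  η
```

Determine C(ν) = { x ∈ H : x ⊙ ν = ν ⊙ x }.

Compare row ν with column ν entry by entry.
κ ⊙ ν = θ but ν ⊙ κ = χ, so κ does not.
Collecting the elements that commute with ν: C(ν) = {η, ν}.

{η, ν}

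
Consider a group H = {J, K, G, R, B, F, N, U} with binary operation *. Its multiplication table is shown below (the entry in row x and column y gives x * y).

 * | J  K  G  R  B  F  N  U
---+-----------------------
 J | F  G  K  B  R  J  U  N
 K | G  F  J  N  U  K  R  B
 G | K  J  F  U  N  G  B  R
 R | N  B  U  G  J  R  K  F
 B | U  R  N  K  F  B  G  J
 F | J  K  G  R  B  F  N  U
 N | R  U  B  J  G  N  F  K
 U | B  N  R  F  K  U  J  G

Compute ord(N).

The identity element is F (its row matches the header).
N^1 = N
N^2 = N * N = F
The first power of N equal to the identity is N^2, so ord(N) = 2.

2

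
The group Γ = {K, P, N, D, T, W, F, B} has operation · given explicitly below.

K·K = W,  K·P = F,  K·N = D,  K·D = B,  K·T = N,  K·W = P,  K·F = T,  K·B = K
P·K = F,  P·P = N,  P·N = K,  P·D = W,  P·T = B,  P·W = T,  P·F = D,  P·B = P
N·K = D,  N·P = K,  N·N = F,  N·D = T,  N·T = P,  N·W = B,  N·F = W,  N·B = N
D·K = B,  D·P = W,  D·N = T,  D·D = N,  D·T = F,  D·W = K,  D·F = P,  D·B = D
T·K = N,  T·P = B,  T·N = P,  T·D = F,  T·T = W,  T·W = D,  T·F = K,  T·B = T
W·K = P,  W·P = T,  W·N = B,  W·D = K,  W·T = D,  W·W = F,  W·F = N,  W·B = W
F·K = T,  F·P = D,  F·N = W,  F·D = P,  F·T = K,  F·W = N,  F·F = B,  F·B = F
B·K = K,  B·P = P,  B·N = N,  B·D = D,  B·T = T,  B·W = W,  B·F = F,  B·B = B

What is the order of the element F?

2

The identity element is B (its row matches the header).
F^1 = F
F^2 = F·F = B
The first power of F equal to the identity is F^2, so ord(F) = 2.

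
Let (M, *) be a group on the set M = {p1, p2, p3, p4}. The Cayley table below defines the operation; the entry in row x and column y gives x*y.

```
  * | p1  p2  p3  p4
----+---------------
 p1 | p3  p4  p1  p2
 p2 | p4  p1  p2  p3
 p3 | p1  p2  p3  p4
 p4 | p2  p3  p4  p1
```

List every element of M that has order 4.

{p2, p4}

Identity is p3. Compute the order of each non-identity element by repeated multiplication:
  p1: p1 → p3  (order 2)
  p2: p2 → p1 → p4 → p3  (order 4)
  p4: p4 → p1 → p2 → p3  (order 4)
Elements of order 4: {p2, p4}.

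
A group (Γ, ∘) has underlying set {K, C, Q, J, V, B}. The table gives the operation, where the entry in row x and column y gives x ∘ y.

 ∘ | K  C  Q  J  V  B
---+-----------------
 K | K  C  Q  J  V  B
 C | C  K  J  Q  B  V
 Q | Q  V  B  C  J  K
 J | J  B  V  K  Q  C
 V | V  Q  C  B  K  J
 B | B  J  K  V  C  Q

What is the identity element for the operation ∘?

K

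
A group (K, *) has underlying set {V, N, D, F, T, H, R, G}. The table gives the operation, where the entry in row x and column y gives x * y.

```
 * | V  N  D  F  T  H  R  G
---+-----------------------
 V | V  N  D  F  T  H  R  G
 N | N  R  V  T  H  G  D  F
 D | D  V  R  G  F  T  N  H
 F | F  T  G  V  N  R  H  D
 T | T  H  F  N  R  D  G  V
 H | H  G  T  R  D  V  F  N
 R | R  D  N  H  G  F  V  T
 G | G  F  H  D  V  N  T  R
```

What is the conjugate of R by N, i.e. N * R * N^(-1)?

R

The identity is V. In row N, the entry V sits in column D, so N^(-1) = D.
N * R = D
D * D = R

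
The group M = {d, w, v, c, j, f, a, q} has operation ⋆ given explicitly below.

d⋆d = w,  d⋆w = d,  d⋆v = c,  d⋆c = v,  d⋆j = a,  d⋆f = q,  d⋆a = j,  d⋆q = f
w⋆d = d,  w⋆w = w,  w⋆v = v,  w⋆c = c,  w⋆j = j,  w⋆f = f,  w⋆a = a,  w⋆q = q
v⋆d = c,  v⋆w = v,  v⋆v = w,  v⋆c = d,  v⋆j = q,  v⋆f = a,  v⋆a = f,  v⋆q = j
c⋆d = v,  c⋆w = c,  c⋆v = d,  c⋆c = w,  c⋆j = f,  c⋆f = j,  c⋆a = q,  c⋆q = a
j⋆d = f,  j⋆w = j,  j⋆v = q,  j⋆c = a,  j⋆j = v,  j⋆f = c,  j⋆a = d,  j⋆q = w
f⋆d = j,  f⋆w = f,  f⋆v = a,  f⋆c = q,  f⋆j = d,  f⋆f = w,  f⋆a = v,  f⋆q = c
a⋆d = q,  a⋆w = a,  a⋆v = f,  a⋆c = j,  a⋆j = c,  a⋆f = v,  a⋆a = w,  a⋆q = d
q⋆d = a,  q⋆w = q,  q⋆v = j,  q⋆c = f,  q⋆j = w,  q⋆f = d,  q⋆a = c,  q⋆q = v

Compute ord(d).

2

The identity element is w (its row matches the header).
d^1 = d
d^2 = d ⋆ d = w
The first power of d equal to the identity is d^2, so ord(d) = 2.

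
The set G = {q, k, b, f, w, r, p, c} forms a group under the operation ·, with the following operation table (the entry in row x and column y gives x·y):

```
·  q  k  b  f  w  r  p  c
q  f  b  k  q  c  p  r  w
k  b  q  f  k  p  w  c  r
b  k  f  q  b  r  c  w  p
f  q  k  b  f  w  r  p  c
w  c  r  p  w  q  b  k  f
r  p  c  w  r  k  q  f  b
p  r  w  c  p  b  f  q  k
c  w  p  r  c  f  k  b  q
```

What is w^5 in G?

w

w^1 = w
w^2 = w·w = q
w^3 = q·w = c
w^4 = c·w = f
w^5 = f·w = w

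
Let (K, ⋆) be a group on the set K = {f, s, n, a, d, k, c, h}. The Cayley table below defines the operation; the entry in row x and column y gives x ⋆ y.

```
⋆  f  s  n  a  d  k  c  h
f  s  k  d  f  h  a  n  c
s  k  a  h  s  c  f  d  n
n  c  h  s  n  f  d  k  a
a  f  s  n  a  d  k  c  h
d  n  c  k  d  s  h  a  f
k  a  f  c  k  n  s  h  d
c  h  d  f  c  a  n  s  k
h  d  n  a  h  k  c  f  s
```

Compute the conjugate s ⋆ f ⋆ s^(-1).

The identity is a. In row s, the entry a sits in column s, so s^(-1) = s.
s ⋆ f = k
k ⋆ s = f
(Structurally, K here is isomorphic to the quaternion group Q_8.)

f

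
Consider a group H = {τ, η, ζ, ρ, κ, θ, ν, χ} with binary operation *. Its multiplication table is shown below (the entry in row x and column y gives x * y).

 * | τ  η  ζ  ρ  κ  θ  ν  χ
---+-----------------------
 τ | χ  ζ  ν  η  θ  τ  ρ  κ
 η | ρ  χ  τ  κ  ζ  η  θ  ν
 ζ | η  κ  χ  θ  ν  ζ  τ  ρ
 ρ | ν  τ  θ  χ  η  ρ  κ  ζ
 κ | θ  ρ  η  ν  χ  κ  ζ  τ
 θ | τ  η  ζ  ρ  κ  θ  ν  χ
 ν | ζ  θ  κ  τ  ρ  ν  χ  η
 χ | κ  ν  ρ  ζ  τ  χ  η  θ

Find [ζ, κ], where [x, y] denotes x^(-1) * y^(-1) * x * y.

χ

Identity is θ; from the table ζ^(-1) = ρ and κ^(-1) = τ.
ρ * τ = ν
ν * ζ = κ
κ * κ = χ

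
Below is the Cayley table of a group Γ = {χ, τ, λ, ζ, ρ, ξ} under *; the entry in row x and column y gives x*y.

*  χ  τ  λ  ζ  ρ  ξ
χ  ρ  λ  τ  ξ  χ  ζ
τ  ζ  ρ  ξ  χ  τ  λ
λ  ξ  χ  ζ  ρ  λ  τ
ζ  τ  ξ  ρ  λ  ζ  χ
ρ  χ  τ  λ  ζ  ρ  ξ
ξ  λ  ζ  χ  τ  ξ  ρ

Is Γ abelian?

No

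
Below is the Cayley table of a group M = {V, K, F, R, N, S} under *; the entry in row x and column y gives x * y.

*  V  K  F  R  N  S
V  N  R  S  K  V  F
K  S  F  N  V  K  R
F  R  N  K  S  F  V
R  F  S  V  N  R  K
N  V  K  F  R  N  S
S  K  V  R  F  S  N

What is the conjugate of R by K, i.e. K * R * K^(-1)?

S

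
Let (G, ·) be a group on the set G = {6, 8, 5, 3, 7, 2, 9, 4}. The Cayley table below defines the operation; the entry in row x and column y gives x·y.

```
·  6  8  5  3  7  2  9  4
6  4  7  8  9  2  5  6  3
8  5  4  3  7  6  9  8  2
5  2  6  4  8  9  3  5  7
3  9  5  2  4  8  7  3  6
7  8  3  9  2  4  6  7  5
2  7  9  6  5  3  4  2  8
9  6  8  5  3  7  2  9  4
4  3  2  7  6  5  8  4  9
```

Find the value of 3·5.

Read row 3, column 5: 3·5 = 2.
(Structurally, G here is isomorphic to the quaternion group Q_8.)

2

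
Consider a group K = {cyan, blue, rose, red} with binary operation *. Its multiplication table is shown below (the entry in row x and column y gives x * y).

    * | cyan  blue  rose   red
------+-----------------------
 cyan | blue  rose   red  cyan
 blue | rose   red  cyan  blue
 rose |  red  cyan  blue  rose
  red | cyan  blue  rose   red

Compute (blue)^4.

blue^1 = blue
blue^2 = blue * blue = red
blue^3 = red * blue = blue
blue^4 = blue * blue = red

red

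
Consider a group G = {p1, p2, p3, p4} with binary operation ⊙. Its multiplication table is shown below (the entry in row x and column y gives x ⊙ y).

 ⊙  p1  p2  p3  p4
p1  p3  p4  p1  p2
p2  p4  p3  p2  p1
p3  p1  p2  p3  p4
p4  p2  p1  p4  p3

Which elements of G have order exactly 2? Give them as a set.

Identity is p3. Compute the order of each non-identity element by repeated multiplication:
  p1: p1 → p3  (order 2)
  p2: p2 → p3  (order 2)
  p4: p4 → p3  (order 2)
Elements of order 2: {p1, p2, p4}.

{p1, p2, p4}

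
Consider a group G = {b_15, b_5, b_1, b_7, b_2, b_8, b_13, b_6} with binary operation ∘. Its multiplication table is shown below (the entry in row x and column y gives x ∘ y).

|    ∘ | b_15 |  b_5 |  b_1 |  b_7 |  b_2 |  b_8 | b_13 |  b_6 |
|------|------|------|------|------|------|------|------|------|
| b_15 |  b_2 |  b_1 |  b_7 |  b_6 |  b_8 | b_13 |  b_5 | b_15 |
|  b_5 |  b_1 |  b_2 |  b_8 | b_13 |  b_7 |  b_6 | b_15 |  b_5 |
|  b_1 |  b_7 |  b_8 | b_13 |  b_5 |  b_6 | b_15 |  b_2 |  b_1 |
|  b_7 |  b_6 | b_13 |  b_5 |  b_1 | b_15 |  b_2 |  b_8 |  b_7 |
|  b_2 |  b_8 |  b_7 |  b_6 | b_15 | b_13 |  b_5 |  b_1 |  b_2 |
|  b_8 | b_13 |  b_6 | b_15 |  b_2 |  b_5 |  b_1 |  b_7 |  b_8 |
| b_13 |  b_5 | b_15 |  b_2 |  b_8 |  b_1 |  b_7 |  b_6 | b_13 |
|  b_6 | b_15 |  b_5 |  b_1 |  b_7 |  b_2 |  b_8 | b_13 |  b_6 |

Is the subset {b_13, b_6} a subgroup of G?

Yes

{b_13, b_6} contains the identity b_6.
Checking products: every product of two elements of {b_13, b_6} (read from the table) lies in {b_13, b_6}, so the set is closed.
In a finite group, a nonempty closed subset is a subgroup. So {b_13, b_6} ≤ G.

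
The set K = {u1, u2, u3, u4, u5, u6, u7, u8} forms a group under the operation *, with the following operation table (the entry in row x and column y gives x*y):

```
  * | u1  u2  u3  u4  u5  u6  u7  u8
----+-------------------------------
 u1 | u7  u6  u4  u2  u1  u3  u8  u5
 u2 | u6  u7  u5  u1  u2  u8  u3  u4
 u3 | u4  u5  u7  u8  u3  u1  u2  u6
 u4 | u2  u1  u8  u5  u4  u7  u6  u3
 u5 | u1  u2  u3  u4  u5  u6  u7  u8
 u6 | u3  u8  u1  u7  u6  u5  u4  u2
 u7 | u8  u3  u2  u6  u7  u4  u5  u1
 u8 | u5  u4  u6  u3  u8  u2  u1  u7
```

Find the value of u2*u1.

u6

Read row u2, column u1: u2*u1 = u6.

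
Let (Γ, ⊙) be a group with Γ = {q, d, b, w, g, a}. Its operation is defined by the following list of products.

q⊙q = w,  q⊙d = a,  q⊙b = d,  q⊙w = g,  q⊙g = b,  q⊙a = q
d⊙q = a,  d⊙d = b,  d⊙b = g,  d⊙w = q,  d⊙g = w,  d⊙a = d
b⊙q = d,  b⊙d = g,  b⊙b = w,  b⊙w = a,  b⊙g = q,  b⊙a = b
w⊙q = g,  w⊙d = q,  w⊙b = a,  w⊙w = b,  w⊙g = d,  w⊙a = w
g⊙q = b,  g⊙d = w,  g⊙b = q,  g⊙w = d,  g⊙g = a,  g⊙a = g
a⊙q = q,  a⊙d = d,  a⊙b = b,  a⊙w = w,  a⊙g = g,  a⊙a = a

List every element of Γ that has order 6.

Identity is a. Compute the order of each non-identity element by repeated multiplication:
  q: q → w → g → b → d → a  (order 6)
  d: d → b → g → w → q → a  (order 6)
  b: b → w → a  (order 3)
  w: w → b → a  (order 3)
  g: g → a  (order 2)
Elements of order 6: {d, q}.

{d, q}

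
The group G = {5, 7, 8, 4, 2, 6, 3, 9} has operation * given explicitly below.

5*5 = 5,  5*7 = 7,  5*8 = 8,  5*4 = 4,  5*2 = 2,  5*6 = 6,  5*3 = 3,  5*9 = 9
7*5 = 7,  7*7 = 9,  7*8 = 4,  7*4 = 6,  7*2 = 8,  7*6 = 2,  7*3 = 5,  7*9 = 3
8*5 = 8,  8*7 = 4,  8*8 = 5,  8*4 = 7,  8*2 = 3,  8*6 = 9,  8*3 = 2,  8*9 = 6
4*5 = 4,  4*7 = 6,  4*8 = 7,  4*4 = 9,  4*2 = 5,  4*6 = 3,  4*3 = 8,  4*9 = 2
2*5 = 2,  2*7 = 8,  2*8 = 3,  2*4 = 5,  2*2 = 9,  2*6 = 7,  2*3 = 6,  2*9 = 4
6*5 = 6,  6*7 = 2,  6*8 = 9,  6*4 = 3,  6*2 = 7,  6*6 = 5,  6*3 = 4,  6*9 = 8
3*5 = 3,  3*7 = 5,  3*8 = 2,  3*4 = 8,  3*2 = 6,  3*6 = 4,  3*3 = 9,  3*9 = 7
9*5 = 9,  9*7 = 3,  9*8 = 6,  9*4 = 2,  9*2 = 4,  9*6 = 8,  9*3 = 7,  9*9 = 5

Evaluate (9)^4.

9^1 = 9
9^2 = 9*9 = 5
9^3 = 5*9 = 9
9^4 = 9*9 = 5

5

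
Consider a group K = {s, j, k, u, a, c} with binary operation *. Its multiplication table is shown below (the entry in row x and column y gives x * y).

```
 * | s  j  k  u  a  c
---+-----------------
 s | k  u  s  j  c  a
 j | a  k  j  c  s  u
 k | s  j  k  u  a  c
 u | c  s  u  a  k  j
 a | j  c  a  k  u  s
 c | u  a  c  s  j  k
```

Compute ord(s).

2

The identity element is k (its row matches the header).
s^1 = s
s^2 = s * s = k
The first power of s equal to the identity is s^2, so ord(s) = 2.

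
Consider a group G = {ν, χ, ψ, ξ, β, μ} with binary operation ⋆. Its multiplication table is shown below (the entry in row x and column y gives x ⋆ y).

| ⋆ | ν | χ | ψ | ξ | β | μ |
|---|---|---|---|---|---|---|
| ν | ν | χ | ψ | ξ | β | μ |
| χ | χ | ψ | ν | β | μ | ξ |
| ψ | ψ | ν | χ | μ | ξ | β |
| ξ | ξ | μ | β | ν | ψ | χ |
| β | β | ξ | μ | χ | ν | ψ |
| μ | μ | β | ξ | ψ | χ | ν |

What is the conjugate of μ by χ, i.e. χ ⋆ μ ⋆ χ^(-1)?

The identity is ν. In row χ, the entry ν sits in column ψ, so χ^(-1) = ψ.
χ ⋆ μ = ξ
ξ ⋆ ψ = β

β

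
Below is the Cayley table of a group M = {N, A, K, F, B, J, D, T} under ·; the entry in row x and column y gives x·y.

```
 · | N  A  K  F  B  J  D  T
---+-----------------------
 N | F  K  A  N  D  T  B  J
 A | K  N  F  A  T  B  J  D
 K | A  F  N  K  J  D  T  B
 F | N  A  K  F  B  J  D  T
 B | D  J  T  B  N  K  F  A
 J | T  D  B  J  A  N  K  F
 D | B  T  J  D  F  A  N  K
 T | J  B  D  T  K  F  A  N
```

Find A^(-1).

First locate the identity: row F matches the header, so F is the identity.
Scan row A for F: A·K = F. Hence A^(-1) = K.
(Structurally, M here is isomorphic to the quaternion group Q_8.)

K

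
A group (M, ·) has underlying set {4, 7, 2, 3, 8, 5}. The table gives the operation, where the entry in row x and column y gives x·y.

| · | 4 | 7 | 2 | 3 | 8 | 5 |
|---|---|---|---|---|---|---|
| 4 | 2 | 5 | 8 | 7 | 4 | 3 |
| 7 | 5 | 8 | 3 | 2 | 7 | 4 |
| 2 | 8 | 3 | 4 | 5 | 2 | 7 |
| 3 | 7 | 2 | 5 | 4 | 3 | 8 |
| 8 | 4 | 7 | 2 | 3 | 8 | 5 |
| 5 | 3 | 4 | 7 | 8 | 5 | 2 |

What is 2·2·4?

2

2·2 = 4
4·4 = 2
(Structurally, M here is isomorphic to the cyclic group Z_6.)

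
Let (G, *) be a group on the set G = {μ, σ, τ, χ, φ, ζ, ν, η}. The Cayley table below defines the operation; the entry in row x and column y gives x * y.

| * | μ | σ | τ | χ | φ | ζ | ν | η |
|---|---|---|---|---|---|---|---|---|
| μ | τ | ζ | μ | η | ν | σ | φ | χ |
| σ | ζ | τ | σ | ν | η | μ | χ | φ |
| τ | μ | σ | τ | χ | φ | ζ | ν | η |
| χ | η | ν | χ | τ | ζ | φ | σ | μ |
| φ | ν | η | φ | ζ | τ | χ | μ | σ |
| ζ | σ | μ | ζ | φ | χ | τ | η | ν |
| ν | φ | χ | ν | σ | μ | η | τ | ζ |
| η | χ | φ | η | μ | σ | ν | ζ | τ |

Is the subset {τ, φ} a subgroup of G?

Yes

{τ, φ} contains the identity τ.
Checking products: every product of two elements of {τ, φ} (read from the table) lies in {τ, φ}, so the set is closed.
In a finite group, a nonempty closed subset is a subgroup. So {τ, φ} ≤ G.
(Structurally, G here is isomorphic to the elementary abelian group (Z_2)^3.)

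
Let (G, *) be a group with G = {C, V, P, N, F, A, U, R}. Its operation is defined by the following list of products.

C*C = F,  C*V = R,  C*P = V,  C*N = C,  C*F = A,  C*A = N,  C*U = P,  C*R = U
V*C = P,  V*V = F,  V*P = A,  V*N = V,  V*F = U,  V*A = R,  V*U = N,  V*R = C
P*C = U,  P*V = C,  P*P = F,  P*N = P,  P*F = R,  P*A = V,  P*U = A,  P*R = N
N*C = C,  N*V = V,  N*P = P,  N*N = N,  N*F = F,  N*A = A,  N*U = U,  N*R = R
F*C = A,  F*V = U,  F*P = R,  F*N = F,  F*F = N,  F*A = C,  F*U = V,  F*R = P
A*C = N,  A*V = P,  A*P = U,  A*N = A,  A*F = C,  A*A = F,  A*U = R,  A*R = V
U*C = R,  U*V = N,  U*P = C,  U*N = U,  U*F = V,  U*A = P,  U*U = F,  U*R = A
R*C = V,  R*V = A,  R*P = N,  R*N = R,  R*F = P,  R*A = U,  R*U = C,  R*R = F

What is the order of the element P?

4

The identity element is N (its row matches the header).
P^1 = P
P^2 = P * P = F
P^3 = F * P = R
P^4 = R * P = N
The first power of P equal to the identity is P^4, so ord(P) = 4.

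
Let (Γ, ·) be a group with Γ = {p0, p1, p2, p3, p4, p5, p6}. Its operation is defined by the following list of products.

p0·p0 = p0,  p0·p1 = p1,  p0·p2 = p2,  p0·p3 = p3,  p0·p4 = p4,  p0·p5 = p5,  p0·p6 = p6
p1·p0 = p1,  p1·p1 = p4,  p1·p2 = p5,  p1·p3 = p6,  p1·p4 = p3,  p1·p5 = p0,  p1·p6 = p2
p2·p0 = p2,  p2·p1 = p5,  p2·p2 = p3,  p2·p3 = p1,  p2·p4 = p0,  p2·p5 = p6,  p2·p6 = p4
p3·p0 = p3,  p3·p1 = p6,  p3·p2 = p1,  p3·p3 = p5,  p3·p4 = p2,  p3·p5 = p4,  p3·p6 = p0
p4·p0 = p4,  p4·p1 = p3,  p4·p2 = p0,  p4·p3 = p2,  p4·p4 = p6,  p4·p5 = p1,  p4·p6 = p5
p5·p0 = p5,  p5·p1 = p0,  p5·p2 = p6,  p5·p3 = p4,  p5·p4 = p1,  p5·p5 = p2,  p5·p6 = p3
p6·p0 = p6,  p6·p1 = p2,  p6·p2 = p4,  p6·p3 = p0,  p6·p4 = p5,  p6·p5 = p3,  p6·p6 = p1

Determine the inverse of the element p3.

First locate the identity: row p0 matches the header, so p0 is the identity.
Scan row p3 for p0: p3·p6 = p0. Hence p3^(-1) = p6.

p6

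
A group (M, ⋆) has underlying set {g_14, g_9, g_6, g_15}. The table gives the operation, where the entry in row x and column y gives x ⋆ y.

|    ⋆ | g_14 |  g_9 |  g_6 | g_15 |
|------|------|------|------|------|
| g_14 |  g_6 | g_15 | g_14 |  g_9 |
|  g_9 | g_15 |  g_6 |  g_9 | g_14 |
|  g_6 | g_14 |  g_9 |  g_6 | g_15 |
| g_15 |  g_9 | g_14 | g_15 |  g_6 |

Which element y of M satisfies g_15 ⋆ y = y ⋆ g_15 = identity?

g_15

First locate the identity: row g_6 matches the header, so g_6 is the identity.
Scan row g_15 for g_6: g_15 ⋆ g_15 = g_6. Hence g_15^(-1) = g_15.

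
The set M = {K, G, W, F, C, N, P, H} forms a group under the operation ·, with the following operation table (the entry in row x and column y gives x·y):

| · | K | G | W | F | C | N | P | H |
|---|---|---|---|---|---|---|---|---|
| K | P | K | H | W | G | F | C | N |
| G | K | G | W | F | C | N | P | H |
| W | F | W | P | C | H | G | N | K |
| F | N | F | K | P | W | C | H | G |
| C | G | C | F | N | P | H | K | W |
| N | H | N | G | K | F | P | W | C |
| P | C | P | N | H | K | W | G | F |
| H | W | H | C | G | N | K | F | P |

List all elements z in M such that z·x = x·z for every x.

{G, P}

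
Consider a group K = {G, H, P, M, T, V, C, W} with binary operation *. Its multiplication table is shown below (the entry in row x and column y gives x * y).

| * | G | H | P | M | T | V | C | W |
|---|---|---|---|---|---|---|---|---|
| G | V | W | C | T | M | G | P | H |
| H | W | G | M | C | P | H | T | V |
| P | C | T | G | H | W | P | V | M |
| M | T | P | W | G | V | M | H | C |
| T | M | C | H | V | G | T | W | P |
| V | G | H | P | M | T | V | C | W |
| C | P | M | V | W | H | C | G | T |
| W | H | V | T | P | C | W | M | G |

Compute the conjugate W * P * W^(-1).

The identity is V. In row W, the entry V sits in column H, so W^(-1) = H.
W * P = T
T * H = C
(Structurally, K here is isomorphic to the quaternion group Q_8.)

C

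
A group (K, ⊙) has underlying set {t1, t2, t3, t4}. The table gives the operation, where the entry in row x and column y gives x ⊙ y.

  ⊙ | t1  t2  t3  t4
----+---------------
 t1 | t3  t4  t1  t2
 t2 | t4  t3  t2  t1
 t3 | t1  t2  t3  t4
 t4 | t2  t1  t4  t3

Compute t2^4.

t2^1 = t2
t2^2 = t2 ⊙ t2 = t3
t2^3 = t3 ⊙ t2 = t2
t2^4 = t2 ⊙ t2 = t3

t3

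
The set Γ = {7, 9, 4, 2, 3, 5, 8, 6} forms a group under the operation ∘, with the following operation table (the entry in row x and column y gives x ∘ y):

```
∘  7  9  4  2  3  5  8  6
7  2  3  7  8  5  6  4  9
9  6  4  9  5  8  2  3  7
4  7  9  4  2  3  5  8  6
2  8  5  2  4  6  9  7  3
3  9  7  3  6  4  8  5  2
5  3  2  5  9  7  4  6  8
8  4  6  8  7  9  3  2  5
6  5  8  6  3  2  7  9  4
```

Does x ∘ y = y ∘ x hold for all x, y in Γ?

8 ∘ 6 = 5 but 6 ∘ 8 = 9.
Since 8 and 6 do not commute, Γ is not abelian.

No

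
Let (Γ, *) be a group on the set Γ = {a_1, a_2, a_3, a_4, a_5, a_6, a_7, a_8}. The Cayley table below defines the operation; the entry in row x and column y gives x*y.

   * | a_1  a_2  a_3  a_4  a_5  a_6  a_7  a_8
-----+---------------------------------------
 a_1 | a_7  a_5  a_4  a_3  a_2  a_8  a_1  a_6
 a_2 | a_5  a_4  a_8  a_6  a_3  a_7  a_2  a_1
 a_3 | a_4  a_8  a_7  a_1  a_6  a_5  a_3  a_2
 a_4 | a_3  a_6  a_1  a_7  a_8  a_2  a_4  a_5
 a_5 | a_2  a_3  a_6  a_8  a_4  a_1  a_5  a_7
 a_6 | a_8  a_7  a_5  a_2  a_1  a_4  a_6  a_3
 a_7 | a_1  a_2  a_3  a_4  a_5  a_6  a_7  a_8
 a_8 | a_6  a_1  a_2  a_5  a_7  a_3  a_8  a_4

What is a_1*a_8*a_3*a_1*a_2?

a_4

a_1*a_8 = a_6
a_6*a_3 = a_5
a_5*a_1 = a_2
a_2*a_2 = a_4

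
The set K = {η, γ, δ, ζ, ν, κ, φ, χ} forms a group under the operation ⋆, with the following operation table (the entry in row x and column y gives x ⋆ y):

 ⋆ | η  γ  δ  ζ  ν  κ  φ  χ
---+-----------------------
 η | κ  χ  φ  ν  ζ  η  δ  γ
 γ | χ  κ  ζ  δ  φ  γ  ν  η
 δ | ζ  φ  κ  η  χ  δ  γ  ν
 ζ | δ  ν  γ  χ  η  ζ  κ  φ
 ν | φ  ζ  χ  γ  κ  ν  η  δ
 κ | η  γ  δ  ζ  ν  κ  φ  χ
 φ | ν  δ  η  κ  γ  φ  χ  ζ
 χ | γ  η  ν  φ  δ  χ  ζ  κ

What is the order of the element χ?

The identity element is κ (its row matches the header).
χ^1 = χ
χ^2 = χ ⋆ χ = κ
The first power of χ equal to the identity is χ^2, so ord(χ) = 2.
(Structurally, K here is isomorphic to the dihedral group D_4.)

2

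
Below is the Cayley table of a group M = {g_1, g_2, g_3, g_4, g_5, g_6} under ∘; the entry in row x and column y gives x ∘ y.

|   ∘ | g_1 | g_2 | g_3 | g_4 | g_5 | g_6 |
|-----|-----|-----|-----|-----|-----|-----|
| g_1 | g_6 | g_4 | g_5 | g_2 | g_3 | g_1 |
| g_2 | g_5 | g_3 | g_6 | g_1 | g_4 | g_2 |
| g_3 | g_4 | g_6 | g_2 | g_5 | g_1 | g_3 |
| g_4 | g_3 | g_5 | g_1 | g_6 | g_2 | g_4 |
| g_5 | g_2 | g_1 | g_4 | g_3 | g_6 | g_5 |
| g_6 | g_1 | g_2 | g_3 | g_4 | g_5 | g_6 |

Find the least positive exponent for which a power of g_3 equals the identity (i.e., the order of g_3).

3

The identity element is g_6 (its row matches the header).
g_3^1 = g_3
g_3^2 = g_3 ∘ g_3 = g_2
g_3^3 = g_2 ∘ g_3 = g_6
The first power of g_3 equal to the identity is g_3^3, so ord(g_3) = 3.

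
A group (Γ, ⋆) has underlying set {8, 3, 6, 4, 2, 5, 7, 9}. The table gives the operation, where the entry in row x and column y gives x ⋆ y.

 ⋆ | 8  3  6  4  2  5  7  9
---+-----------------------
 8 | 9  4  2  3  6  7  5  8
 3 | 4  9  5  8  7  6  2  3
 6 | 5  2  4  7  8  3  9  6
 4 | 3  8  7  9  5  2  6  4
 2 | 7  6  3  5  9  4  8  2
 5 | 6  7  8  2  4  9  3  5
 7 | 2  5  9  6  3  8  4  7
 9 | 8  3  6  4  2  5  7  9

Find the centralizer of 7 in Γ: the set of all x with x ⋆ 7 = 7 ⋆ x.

{4, 6, 7, 9}

Compare row 7 with column 7 entry by entry.
4 ⋆ 7 = 6 = 7 ⋆ 4, so 4 commutes with 7.
8 ⋆ 7 = 5 but 7 ⋆ 8 = 2, so 8 does not.
Collecting the elements that commute with 7: C(7) = {4, 6, 7, 9}.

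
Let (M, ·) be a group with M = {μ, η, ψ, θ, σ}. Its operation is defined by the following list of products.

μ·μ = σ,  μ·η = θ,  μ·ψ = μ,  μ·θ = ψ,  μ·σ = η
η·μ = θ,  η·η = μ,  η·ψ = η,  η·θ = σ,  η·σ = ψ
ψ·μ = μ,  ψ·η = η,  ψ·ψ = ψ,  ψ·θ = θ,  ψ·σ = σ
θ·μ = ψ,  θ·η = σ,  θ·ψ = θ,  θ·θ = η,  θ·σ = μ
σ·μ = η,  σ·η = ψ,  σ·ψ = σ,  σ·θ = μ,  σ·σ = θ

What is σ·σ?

θ

Read row σ, column σ: σ·σ = θ.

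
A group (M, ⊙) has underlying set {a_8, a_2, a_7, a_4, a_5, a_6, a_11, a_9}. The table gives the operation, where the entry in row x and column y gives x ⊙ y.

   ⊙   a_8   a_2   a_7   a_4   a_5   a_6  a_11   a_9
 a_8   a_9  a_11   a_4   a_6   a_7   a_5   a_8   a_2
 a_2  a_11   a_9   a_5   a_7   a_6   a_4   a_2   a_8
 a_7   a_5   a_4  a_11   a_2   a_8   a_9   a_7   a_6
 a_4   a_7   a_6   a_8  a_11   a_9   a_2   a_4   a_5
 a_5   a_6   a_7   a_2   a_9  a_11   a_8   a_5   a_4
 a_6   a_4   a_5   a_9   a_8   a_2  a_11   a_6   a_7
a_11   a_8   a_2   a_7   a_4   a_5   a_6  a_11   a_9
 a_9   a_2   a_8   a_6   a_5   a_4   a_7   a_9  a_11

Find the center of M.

An element z is central iff its row equals its column in the table.
For a_6: a_6 ⊙ a_2 = a_5 ≠ a_4 = a_2 ⊙ a_6, so a_6 ∉ Z.
Checking each element this way leaves Z(M) = {a_11, a_9}.

{a_11, a_9}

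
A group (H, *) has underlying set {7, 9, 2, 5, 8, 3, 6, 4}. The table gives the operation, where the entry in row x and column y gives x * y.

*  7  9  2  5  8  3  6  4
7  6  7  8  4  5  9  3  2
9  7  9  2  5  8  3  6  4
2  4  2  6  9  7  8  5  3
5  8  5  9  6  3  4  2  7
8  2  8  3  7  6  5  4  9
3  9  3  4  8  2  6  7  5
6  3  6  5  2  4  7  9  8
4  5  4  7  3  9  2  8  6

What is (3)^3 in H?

7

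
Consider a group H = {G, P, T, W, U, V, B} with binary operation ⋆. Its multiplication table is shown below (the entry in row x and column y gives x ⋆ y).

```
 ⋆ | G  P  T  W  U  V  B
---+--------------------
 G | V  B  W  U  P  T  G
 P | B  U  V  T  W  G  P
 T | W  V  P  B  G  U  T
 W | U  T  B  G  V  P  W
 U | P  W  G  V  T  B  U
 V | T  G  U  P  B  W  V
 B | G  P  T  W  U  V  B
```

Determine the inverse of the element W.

First locate the identity: row B matches the header, so B is the identity.
Scan row W for B: W ⋆ T = B. Hence W^(-1) = T.

T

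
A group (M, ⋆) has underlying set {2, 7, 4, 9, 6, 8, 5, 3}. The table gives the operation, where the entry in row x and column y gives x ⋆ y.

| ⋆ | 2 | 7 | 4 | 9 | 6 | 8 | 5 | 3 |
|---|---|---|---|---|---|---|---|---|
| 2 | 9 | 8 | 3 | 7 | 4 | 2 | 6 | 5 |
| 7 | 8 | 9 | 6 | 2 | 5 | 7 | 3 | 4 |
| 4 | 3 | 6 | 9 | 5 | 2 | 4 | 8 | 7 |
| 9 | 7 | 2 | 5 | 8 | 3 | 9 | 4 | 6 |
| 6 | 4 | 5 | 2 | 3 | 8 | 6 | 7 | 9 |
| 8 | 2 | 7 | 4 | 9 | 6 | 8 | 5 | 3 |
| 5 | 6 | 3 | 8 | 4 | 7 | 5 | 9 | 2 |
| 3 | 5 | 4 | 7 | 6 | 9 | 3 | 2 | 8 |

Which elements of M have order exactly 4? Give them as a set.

Identity is 8. Compute the order of each non-identity element by repeated multiplication:
  2: 2 → 9 → 7 → 8  (order 4)
  7: 7 → 9 → 2 → 8  (order 4)
  4: 4 → 9 → 5 → 8  (order 4)
  9: 9 → 8  (order 2)
  6: 6 → 8  (order 2)
  5: 5 → 9 → 4 → 8  (order 4)
  3: 3 → 8  (order 2)
Elements of order 4: {2, 4, 5, 7}.

{2, 4, 5, 7}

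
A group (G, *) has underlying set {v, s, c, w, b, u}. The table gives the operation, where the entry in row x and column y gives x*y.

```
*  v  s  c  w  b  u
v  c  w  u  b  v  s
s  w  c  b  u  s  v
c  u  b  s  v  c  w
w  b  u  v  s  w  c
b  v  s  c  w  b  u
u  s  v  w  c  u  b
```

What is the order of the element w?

6

The identity element is b (its row matches the header).
w^1 = w
w^2 = w*w = s
w^3 = s*w = u
w^4 = u*w = c
w^5 = c*w = v
w^6 = v*w = b
The first power of w equal to the identity is w^6, so ord(w) = 6.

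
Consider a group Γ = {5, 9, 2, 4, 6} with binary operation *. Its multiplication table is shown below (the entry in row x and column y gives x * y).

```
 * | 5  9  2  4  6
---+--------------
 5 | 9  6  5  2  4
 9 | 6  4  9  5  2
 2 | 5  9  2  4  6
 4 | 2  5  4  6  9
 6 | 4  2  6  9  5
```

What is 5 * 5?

9

Read row 5, column 5: 5 * 5 = 9.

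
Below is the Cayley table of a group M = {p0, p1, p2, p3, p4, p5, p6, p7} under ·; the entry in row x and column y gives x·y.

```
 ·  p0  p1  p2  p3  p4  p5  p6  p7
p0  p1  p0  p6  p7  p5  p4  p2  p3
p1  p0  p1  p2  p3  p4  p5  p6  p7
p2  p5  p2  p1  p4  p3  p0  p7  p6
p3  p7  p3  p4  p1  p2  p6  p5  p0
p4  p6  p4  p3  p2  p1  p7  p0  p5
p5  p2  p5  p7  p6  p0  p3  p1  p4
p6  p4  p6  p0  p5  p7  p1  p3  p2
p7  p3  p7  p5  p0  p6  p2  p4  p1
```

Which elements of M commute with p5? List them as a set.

{p1, p3, p5, p6}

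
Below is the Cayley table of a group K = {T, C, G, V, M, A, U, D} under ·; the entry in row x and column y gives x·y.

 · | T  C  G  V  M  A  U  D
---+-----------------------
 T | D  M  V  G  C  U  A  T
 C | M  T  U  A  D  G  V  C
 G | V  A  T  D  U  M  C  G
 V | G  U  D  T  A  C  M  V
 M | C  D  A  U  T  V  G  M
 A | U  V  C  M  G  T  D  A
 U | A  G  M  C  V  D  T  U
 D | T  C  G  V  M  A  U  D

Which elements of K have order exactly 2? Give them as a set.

Identity is D. Compute the order of each non-identity element by repeated multiplication:
  T: T → D  (order 2)
  C: C → T → M → D  (order 4)
  G: G → T → V → D  (order 4)
  V: V → T → G → D  (order 4)
  M: M → T → C → D  (order 4)
  A: A → T → U → D  (order 4)
  U: U → T → A → D  (order 4)
Elements of order 2: {T}.
(Structurally, K here is isomorphic to the quaternion group Q_8.)

{T}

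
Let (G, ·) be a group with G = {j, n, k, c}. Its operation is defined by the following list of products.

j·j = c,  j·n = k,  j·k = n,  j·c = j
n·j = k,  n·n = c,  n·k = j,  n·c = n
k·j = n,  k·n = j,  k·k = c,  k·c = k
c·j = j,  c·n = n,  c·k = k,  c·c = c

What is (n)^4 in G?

n^1 = n
n^2 = n·n = c
n^3 = c·n = n
n^4 = n·n = c
(Structurally, G here is isomorphic to the Klein four-group V_4.)

c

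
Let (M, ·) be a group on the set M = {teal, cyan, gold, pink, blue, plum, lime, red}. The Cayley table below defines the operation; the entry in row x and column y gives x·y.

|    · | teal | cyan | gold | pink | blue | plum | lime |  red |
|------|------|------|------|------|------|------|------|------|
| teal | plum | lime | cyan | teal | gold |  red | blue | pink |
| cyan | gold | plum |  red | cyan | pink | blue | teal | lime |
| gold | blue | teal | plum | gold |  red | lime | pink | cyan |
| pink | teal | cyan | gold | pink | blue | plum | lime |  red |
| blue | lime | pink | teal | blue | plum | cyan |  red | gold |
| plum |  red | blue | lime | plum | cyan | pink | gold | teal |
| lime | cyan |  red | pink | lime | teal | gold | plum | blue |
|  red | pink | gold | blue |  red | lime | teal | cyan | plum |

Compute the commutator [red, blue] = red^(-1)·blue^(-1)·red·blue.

Identity is pink; from the table red^(-1) = teal and blue^(-1) = cyan.
teal·cyan = lime
lime·red = blue
blue·blue = plum

plum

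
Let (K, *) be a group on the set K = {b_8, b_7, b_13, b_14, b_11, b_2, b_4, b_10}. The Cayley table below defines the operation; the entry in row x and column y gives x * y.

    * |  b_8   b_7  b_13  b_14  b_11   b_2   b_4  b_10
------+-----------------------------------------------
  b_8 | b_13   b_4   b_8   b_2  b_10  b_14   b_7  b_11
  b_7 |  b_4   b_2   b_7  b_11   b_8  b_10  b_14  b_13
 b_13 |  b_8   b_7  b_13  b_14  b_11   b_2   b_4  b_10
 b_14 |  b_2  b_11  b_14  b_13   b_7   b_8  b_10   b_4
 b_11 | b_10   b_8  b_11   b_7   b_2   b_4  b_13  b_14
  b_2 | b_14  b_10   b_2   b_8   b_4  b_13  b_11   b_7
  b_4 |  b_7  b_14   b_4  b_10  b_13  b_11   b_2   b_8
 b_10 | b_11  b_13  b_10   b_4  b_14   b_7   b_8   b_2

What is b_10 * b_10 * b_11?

b_10 * b_10 = b_2
b_2 * b_11 = b_4

b_4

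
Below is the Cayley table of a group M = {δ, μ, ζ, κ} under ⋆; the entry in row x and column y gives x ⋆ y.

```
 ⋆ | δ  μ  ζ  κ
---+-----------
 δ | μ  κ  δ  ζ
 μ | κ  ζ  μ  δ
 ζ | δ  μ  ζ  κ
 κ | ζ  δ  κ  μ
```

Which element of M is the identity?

ζ

The identity e satisfies e ⋆ x = x for all x, so its row in the table reproduces the column headers.
Row ζ reads: δ, μ, ζ, κ — exactly the header order. So ζ is the identity.
(Structurally, M here is isomorphic to the cyclic group Z_4.)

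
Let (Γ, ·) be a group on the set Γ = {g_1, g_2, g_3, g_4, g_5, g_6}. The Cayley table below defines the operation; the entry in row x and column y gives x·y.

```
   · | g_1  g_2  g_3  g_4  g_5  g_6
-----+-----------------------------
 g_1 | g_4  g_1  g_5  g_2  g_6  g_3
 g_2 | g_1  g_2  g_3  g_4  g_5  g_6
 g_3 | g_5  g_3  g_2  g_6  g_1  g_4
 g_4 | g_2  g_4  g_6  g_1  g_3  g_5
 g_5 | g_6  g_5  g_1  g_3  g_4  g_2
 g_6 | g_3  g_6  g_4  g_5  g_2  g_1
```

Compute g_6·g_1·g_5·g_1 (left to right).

g_4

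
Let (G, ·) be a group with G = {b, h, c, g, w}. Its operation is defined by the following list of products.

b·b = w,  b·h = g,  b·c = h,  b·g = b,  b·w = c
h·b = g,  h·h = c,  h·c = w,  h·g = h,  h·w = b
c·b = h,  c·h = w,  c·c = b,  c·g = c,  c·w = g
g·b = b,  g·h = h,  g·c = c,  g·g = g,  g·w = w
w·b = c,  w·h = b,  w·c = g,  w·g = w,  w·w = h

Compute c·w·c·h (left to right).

w

c·w = g
g·c = c
c·h = w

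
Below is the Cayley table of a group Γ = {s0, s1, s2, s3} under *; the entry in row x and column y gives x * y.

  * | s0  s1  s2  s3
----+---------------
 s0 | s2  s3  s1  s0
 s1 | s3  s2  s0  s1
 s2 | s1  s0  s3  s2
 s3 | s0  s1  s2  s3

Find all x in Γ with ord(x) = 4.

{s0, s1}

Identity is s3. Compute the order of each non-identity element by repeated multiplication:
  s0: s0 → s2 → s1 → s3  (order 4)
  s1: s1 → s2 → s0 → s3  (order 4)
  s2: s2 → s3  (order 2)
Elements of order 4: {s0, s1}.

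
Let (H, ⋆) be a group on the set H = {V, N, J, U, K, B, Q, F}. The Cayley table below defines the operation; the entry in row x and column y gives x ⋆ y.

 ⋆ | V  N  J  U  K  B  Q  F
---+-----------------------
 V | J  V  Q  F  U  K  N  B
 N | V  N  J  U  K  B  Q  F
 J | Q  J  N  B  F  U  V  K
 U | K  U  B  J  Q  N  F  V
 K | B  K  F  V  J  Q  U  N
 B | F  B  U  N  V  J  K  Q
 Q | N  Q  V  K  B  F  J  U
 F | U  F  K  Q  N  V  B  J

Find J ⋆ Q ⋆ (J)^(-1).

Q

The identity is N. In row J, the entry N sits in column J, so J^(-1) = J.
J ⋆ Q = V
V ⋆ J = Q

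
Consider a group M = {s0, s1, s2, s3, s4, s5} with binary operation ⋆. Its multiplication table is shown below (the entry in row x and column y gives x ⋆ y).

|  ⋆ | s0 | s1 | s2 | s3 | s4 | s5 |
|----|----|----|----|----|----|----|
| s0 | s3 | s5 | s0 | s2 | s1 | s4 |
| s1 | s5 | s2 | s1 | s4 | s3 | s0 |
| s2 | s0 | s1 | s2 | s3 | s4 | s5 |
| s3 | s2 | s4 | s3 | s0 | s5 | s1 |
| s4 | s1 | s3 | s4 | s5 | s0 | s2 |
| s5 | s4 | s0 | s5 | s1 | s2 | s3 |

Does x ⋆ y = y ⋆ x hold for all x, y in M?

Yes

Check whether the table is symmetric across its main diagonal.
Every entry (row x, col y) equals the entry (row y, col x), so M is abelian.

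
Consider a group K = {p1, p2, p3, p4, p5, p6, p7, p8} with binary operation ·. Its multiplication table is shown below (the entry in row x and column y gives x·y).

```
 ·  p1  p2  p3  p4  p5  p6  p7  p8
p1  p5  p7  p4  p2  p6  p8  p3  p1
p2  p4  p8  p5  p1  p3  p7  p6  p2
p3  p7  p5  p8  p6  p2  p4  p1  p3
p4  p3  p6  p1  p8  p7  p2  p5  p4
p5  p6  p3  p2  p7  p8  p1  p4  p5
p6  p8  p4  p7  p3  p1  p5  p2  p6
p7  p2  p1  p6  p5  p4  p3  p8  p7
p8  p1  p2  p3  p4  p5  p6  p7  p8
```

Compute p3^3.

p3^1 = p3
p3^2 = p3·p3 = p8
p3^3 = p8·p3 = p3

p3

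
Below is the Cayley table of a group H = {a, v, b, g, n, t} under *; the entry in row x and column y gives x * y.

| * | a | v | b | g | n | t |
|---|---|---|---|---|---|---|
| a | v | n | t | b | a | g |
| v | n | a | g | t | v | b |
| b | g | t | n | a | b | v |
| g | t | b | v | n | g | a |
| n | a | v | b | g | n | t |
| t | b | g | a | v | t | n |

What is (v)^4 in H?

v^1 = v
v^2 = v * v = a
v^3 = a * v = n
v^4 = n * v = v
(Structurally, H here is isomorphic to the symmetric group S_3.)

v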